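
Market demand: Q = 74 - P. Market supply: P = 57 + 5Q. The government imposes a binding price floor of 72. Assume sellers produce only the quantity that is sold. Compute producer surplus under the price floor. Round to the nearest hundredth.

20.00

Rewriting demand in inverse form: P = 74 - Q.
Without the control, 74 - Q = 57 + 5Q so Q* = 2.8333 and P* = 71.1667.
At P = 72, buyers demand (74 - 72)/1 = 2 while sellers would supply more, so the quantity traded is 2 at price 72.
The supply price at Q = 2 is 67. PS is the trapezoid between 72 and supply over [0, 2]: (1/2)[(72 - 57) + (72 - 67)](2) = 20.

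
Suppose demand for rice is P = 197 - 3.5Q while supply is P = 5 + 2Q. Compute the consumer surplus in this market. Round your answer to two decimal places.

2132.63

Equilibrium: 197 - 3.5Q = 5 + 2Q, so Q* = 34.9091 and P* = 74.8182.
Consumer surplus is the triangle under demand above P*: (1/2)(34.9091)(197 - 74.8182) = (1/2)(34.9091)(122.1818) = 2132.6281.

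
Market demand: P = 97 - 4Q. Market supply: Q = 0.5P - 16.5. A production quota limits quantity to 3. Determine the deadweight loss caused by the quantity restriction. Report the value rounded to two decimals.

176.33

Rewriting supply in inverse form: P = 33 + 2Q.
Unrestricted equilibrium: Q* = (97 - 33)/(4 + 2) = 10.6667.
At Q = 3 the demand price is 97 - 4(3) = 85 and the supply price is 33 + 2(3) = 39.
DWL = (1/2)(gap between curves at 3) x (Q* - 3) = (1/2)(46)(7.6667) = 176.3333.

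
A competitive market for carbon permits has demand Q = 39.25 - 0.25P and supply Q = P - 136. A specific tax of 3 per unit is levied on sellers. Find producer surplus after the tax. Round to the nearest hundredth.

Rewriting demand in inverse form: P = 157 - 4Q.
Rewriting supply in inverse form: P = 136 + Q.
Pre-tax equilibrium: 157 - 4Q = 136 + Q gives Q* = 4.2, P* = 140.2.
A tax on sellers shifts supply up by 3: 157 - 4Q = 136 + Q + 3, so Q_t = 3.6. Buyers pay P_b = 142.6; sellers receive P_s = P_b - 3 = 139.6.
Producer surplus is the triangle above supply below P_s: (1/2)(3.6)(139.6 - 136) = 6.48.

6.48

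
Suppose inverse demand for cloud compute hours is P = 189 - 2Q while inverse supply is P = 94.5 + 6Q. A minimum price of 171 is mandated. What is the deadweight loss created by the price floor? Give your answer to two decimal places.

31.64

Free-market equilibrium: 189 - 2Q = 94.5 + 6Q gives Q* = 11.8125, P* = 165.375.
At P = 171, buyers demand (189 - 171)/2 = 9 while sellers would supply more, so the quantity traded is 9 at price 171.
The lost-trades triangle has base Q* - 9 = 2.8125 and height equal to the gap between the curves at Q = 9, which is 171 - 148.5 = 22.5. DWL = (1/2)(2.8125)(22.5) = 31.6406.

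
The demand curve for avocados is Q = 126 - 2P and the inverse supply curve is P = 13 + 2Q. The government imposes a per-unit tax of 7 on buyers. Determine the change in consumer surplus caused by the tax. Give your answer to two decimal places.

Rewriting demand in inverse form: P = 63 - 0.5Q.
Pre-tax equilibrium: 63 - 0.5Q = 13 + 2Q gives Q* = 20, P* = 53.
With the tax, buyers' net willingness to pay falls by 7: (63 - 7) - 0.5Q = 13 + 2Q, so Q_t = 17.2. Buyers pay P_b = 54.4; sellers receive P_s = P_b - 7 = 47.4.
CS falls from (1/2)(20)(10) = 100 to (1/2)(17.2)(8.6) = 73.96, a change of -26.04.

-26.04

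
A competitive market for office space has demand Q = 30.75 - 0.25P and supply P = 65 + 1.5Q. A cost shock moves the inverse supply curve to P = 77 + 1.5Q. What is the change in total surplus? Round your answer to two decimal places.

Rewriting demand in inverse form: P = 123 - 4Q.
Initial equilibrium: Q_0 = 10.5455, P_0 = 80.8182; CS_0 = (1/2)(10.5455)(42.1818) = 222.4132, PS_0 = (1/2)(10.5455)(15.8182) = 83.405.
New equilibrium: 123 - 4Q = 77 + 1.5Q gives Q_1 = 8.3636, P_1 = 89.5455; CS_1 = 139.9008, PS_1 = 52.4628.
Change in total surplus = (139.9008 + 52.4628) - (222.4132 + 83.405) = -113.4545.

-113.45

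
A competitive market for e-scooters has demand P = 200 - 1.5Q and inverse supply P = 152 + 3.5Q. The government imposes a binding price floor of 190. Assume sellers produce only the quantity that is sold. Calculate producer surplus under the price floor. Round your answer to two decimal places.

175.56

Free-market equilibrium: 200 - 1.5Q = 152 + 3.5Q gives Q* = 9.6, P* = 185.6.
At P = 190, buyers demand (200 - 190)/1.5 = 6.6667 while sellers would supply more, so the quantity traded is 6.6667 at price 190.
The supply price at Q = 6.6667 is 175.3333. PS is the trapezoid between 190 and supply over [0, 6.6667]: (1/2)[(190 - 152) + (190 - 175.3333)](6.6667) = 175.5556.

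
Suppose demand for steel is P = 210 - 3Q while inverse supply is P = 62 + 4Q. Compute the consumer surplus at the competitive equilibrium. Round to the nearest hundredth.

670.53

Setting demand equal to supply, 148 = 7Q, so Q* = 21.1429 and P* = 146.5714.
Consumer surplus is the triangle under demand above P*: (1/2)(21.1429)(210 - 146.5714) = (1/2)(21.1429)(63.4286) = 670.5306.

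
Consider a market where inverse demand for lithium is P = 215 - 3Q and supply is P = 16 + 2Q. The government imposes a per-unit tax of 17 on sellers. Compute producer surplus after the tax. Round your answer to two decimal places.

Pre-tax equilibrium: 215 - 3Q = 16 + 2Q gives Q* = 39.8, P* = 95.6.
A tax on sellers shifts supply up by 17: 215 - 3Q = 16 + 2Q + 17, so Q_t = 36.4. Buyers pay P_b = 105.8; sellers receive P_s = P_b - 17 = 88.8.
Producer surplus is the triangle above supply below P_s: (1/2)(36.4)(88.8 - 16) = 1324.96.

1324.96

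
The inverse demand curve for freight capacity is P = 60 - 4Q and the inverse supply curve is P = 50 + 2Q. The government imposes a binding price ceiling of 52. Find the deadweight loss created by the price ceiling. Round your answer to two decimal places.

1.33

Free-market equilibrium: 60 - 4Q = 50 + 2Q gives Q* = 1.6667, P* = 53.3333.
At the ceiling price 52, quantity supplied is (52 - 50)/2 = 1; supply is the short side, so Q = 1 trades at P = 52.
At Q = 1 the demand price is 56 and the supply price is 52. Deadweight loss is the triangle between the curves from 1 to 1.6667: (1/2)(56 - 52)(1.6667 - 1) = 1.3333.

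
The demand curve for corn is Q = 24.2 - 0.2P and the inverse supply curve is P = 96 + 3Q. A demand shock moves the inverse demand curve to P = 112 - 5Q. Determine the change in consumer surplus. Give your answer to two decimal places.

Rewriting demand in inverse form: P = 121 - 5Q.
Initial equilibrium: Q_0 = 3.125, P_0 = 105.375; CS_0 = (1/2)(3.125)(15.625) = 24.4141, PS_0 = (1/2)(3.125)(9.375) = 14.6484.
New equilibrium: 112 - 5Q = 96 + 3Q gives Q_1 = 2, P_1 = 102; CS_1 = 10, PS_1 = 6.
Change in consumer surplus = 10 - 24.4141 = -14.4141.

-14.41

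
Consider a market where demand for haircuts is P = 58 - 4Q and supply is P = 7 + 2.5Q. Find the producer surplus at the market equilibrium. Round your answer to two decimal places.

Equilibrium: 58 - 4Q = 7 + 2.5Q, so Q* = 7.8462 and P* = 26.6154.
The supply curve's price intercept is 7, so PS = (1/2)(Q*)(P* - 7) = (1/2)(7.8462)(19.6154) = 76.9527.

76.95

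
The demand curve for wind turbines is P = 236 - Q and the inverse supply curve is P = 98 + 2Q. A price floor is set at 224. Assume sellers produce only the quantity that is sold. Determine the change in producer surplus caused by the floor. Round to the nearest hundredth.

-748.00

Without the control, 236 - Q = 98 + 2Q so Q* = 46 and P* = 190.
At the floor price 224, quantity demanded is (236 - 224)/1 = 12; demand is the short side, so Q = 12 trades at P = 224.
PS goes from (1/2)(46)(92) = 2116 to 1368 (computed as (224 - 98)(12) - (1/2)(2)(12)^2), a change of -748.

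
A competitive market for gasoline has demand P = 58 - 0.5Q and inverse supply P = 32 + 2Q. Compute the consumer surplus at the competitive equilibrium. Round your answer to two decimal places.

27.04

Equilibrium: 58 - 0.5Q = 32 + 2Q, so Q* = 10.4 and P* = 52.8.
CS is the area between the demand curve and P* from 0 to Q*: (1/2)(10.4)(5.2) = 27.04.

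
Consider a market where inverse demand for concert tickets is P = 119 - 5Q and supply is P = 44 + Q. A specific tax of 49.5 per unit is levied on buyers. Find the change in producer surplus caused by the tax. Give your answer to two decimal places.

Pre-tax equilibrium: 119 - 5Q = 44 + Q gives Q* = 12.5, P* = 56.5.
A tax on buyers shifts demand down by 49.5: (119 - 49.5) - 5Q = 44 + Q, so Q_t = 4.25. Buyers pay P_b = 97.75; sellers receive P_s = P_b - 49.5 = 48.25.
PS falls from (1/2)(12.5)(12.5) = 78.125 to (1/2)(4.25)(4.25) = 9.0312, a change of -69.0938.

-69.09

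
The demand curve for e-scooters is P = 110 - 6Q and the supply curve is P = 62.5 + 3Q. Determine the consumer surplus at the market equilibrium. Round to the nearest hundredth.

83.56

Set 110 - 6Q = 62.5 + 3Q, which gives 47.5 = 9Q, so Q* = 5.2778 and P* = 110 - 6(5.2778) = 78.3333.
Consumer surplus is the triangle under demand above P*: (1/2)(5.2778)(110 - 78.3333) = (1/2)(5.2778)(31.6667) = 83.5648.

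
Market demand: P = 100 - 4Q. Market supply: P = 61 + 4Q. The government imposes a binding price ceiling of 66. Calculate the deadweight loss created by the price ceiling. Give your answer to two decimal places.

Free-market equilibrium: 100 - 4Q = 61 + 4Q gives Q* = 4.875, P* = 80.5.
At the ceiling price 66, quantity supplied is (66 - 61)/4 = 1.25; supply is the short side, so Q = 1.25 trades at P = 66.
The lost-trades triangle has base Q* - 1.25 = 3.625 and height equal to the gap between the curves at Q = 1.25, which is 95 - 66 = 29. DWL = (1/2)(3.625)(29) = 52.5625.

52.56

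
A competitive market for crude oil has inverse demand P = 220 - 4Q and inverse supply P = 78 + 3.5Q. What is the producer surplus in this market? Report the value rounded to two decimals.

627.32

Equilibrium: 220 - 4Q = 78 + 3.5Q, so Q* = 18.9333 and P* = 144.2667.
Producer surplus is the triangle above supply below P*: (1/2)(18.9333)(144.2667 - 78) = (1/2)(18.9333)(66.2667) = 627.3244.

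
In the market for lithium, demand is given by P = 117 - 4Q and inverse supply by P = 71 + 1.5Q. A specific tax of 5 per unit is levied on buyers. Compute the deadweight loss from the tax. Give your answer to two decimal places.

2.27

Pre-tax equilibrium: 117 - 4Q = 71 + 1.5Q gives Q* = 8.3636, P* = 83.5455.
A tax on buyers shifts demand down by 5: (117 - 5) - 4Q = 71 + 1.5Q, so Q_t = 7.4545. Buyers pay P_b = 87.1818; sellers receive P_s = P_b - 5 = 82.1818.
Deadweight loss is the triangle between the curves from Q_t to Q*: (1/2)(8.3636 - 7.4545)(5) = 2.2727.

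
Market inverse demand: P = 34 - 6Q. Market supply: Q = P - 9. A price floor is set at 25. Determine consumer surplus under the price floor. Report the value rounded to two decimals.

6.75

Rewriting supply in inverse form: P = 9 + Q.
Without the control, 34 - 6Q = 9 + Q so Q* = 3.5714 and P* = 12.5714.
At the floor price 25, quantity demanded is (34 - 25)/6 = 1.5; demand is the short side, so Q = 1.5 trades at P = 25.
CS is the triangle under demand above 25: (1/2)(1.5)(34 - 25) = 6.75.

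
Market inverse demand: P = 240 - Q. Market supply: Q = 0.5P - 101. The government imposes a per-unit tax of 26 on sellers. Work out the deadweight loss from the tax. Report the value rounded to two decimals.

Rewriting supply in inverse form: P = 202 + 2Q.
Without the tax, 240 - Q = 202 + 2Q so Q* = 12.6667 and P* = 227.3333.
With the tax, sellers need 26 more per unit: 240 - Q = 202 + 2Q + 26, so Q_t = 4. Buyers pay P_b = 236; sellers receive P_s = P_b - 26 = 210.
Deadweight loss is the triangle between the curves from Q_t to Q*: (1/2)(12.6667 - 4)(26) = 112.6667.

112.67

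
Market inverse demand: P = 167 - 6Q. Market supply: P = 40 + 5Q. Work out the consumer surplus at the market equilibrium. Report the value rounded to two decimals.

399.89

Set 167 - 6Q = 40 + 5Q, which gives 127 = 11Q, so Q* = 11.5455 and P* = 167 - 6(11.5455) = 97.7273.
CS is the area between the demand curve and P* from 0 to Q*: (1/2)(11.5455)(69.2727) = 399.8926.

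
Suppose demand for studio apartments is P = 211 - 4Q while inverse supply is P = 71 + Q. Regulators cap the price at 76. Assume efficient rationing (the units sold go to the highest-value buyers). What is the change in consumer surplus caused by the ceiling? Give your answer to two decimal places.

Without the control, 211 - 4Q = 71 + Q so Q* = 28 and P* = 99.
At P = 76, sellers supply (76 - 71)/1 = 5 while buyers want more, so the quantity traded is 5 at price 76.
CS goes from (1/2)(28)(112) = 1568 to 625 (computed as (211 - 76)(5) - (1/2)(4)(5)^2), a change of -943.

-943.00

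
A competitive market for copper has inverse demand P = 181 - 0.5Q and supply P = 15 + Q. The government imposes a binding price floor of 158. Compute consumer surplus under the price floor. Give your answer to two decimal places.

Free-market equilibrium: 181 - 0.5Q = 15 + Q gives Q* = 110.6667, P* = 125.6667.
At the floor price 158, quantity demanded is (181 - 158)/0.5 = 46; demand is the short side, so Q = 46 trades at P = 158.
CS is the triangle under demand above 158: (1/2)(46)(181 - 158) = 529.

529.00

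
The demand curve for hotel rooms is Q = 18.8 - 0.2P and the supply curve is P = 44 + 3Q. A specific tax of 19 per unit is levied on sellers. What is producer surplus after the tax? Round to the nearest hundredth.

Rewriting demand in inverse form: P = 94 - 5Q.
Pre-tax equilibrium: 94 - 5Q = 44 + 3Q gives Q* = 6.25, P* = 62.75.
A tax on sellers shifts supply up by 19: 94 - 5Q = 44 + 3Q + 19, so Q_t = 3.875. Buyers pay P_b = 74.625; sellers receive P_s = P_b - 19 = 55.625.
Producer surplus is the triangle above supply below P_s: (1/2)(3.875)(55.625 - 44) = 22.5234.

22.52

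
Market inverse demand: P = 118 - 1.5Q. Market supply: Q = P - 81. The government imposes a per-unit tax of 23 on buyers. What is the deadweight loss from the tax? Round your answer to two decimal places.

105.80

Rewriting supply in inverse form: P = 81 + Q.
Without the tax, 118 - 1.5Q = 81 + Q so Q* = 14.8 and P* = 95.8.
With the tax, buyers' net willingness to pay falls by 23: (118 - 23) - 1.5Q = 81 + Q, so Q_t = 5.6. Buyers pay P_b = 109.6; sellers receive P_s = P_b - 23 = 86.6.
Deadweight loss is the triangle between the curves from Q_t to Q*: (1/2)(14.8 - 5.6)(23) = 105.8.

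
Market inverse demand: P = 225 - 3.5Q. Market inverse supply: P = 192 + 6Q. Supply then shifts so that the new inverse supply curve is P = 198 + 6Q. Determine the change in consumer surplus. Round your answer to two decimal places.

-6.98

Initial equilibrium: Q_0 = 3.4737, P_0 = 212.8421; CS_0 = (1/2)(3.4737)(12.1579) = 21.1163, PS_0 = (1/2)(3.4737)(20.8421) = 36.1994.
New equilibrium: 225 - 3.5Q = 198 + 6Q gives Q_1 = 2.8421, P_1 = 215.0526; CS_1 = 14.1357, PS_1 = 24.2327.
Change in consumer surplus = 14.1357 - 21.1163 = -6.9806.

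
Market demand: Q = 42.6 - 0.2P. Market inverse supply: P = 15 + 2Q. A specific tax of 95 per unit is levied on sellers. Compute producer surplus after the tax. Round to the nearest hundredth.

216.51

Rewriting demand in inverse form: P = 213 - 5Q.
Pre-tax equilibrium: 213 - 5Q = 15 + 2Q gives Q* = 28.2857, P* = 71.5714.
With the tax, sellers need 95 more per unit: 213 - 5Q = 15 + 2Q + 95, so Q_t = 14.7143. Buyers pay P_b = 139.4286; sellers receive P_s = P_b - 95 = 44.4286.
Producer surplus is the triangle above supply below P_s: (1/2)(14.7143)(44.4286 - 15) = 216.5102.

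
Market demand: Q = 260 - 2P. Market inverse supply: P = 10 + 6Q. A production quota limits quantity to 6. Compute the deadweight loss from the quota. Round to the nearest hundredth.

Rewriting demand in inverse form: P = 130 - 0.5Q.
Without the quota, 130 - 0.5Q = 10 + 6Q gives Q* = 18.4615.
At Q = 6 the demand price is 130 - 0.5(6) = 127 and the supply price is 10 + 6(6) = 46.
DWL = (1/2)(gap between curves at 6) x (Q* - 6) = (1/2)(81)(12.4615) = 504.6923.

504.69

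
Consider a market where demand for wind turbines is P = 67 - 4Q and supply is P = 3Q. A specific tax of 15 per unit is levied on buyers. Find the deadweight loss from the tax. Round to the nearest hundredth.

Pre-tax equilibrium: 67 - 4Q = 3Q gives Q* = 9.5714, P* = 28.7143.
A tax on buyers shifts demand down by 15: (67 - 15) - 4Q = 3Q, so Q_t = 7.4286. Buyers pay P_b = 37.2857; sellers receive P_s = P_b - 15 = 22.2857.
Deadweight loss is the triangle between the curves from Q_t to Q*: (1/2)(9.5714 - 7.4286)(15) = 16.0714.

16.07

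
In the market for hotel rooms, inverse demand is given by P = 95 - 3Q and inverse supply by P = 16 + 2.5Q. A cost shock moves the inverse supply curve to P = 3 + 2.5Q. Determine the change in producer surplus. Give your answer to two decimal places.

Initial equilibrium: Q_0 = 14.3636, P_0 = 51.9091; CS_0 = (1/2)(14.3636)(43.0909) = 309.4711, PS_0 = (1/2)(14.3636)(35.9091) = 257.8926.
New equilibrium: 95 - 3Q = 3 + 2.5Q gives Q_1 = 16.7273, P_1 = 44.8182; CS_1 = 419.7025, PS_1 = 349.7521.
Change in producer surplus = 349.7521 - 257.8926 = 91.8595.

91.86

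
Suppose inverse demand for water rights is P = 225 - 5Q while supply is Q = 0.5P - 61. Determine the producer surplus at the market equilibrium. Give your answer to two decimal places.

Rewriting supply in inverse form: P = 122 + 2Q.
Set 225 - 5Q = 122 + 2Q, which gives 103 = 7Q, so Q* = 14.7143 and P* = 225 - 5(14.7143) = 151.4286.
PS is the area between P* and the supply curve from 0 to Q*: (1/2)(14.7143)(29.4286) = 216.5102.

216.51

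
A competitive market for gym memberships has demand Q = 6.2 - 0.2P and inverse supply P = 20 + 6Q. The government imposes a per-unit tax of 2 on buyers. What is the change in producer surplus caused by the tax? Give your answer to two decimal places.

-0.99

Rewriting demand in inverse form: P = 31 - 5Q.
Without the tax, 31 - 5Q = 20 + 6Q so Q* = 1 and P* = 26.
With the tax, buyers' net willingness to pay falls by 2: (31 - 2) - 5Q = 20 + 6Q, so Q_t = 0.8182. Buyers pay P_b = 26.9091; sellers receive P_s = P_b - 2 = 24.9091.
Producers lose the trapezoid between P_s and P* out to Q_t plus the triangle from Q_t to Q*: change in PS = 2.0083 - 3 = -0.9917.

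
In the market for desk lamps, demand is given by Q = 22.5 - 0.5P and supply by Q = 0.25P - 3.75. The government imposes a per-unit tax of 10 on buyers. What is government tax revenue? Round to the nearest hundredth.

Rewriting demand in inverse form: P = 45 - 2Q.
Rewriting supply in inverse form: P = 15 + 4Q.
Pre-tax equilibrium: 45 - 2Q = 15 + 4Q gives Q* = 5, P* = 35.
With the tax, buyers' net willingness to pay falls by 10: (45 - 10) - 2Q = 15 + 4Q, so Q_t = 3.3333. Buyers pay P_b = 38.3333; sellers receive P_s = P_b - 10 = 28.3333.
Tax revenue = t x Q_t = 10 x 3.3333 = 33.3333.

33.33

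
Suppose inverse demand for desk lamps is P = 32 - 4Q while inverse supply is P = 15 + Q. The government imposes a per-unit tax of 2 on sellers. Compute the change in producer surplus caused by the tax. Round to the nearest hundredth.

Pre-tax equilibrium: 32 - 4Q = 15 + Q gives Q* = 3.4, P* = 18.4.
A tax on sellers shifts supply up by 2: 32 - 4Q = 15 + Q + 2, so Q_t = 3. Buyers pay P_b = 20; sellers receive P_s = P_b - 2 = 18.
Producers lose the trapezoid between P_s and P* out to Q_t plus the triangle from Q_t to Q*: change in PS = 4.5 - 5.78 = -1.28.

-1.28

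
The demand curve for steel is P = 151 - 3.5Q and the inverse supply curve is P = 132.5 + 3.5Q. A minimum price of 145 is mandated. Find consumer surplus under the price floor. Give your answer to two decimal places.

Without the control, 151 - 3.5Q = 132.5 + 3.5Q so Q* = 2.6429 and P* = 141.75.
At P = 145, buyers demand (151 - 145)/3.5 = 1.7143 while sellers would supply more, so the quantity traded is 1.7143 at price 145.
CS is the triangle under demand above 145: (1/2)(1.7143)(151 - 145) = 5.1429.

5.14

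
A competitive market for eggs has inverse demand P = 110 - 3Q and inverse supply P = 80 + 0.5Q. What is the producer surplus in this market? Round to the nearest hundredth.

Setting demand equal to supply, 30 = 3.5Q, so Q* = 8.5714 and P* = 84.2857.
PS is the area between P* and the supply curve from 0 to Q*: (1/2)(8.5714)(4.2857) = 18.3673.

18.37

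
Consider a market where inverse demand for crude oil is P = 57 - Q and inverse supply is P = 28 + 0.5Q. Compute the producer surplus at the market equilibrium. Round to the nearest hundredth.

Setting demand equal to supply, 29 = 1.5Q, so Q* = 19.3333 and P* = 37.6667.
Producer surplus is the triangle above supply below P*: (1/2)(19.3333)(37.6667 - 28) = (1/2)(19.3333)(9.6667) = 93.4444.

93.44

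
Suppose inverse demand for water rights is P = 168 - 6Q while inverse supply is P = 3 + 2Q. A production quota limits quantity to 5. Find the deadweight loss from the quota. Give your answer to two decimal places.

Without the quota, 168 - 6Q = 3 + 2Q gives Q* = 20.625.
At Q = 5 the demand price is 168 - 6(5) = 138 and the supply price is 3 + 2(5) = 13.
Deadweight loss is the triangle between the curves from 5 to 20.625: (1/2)(138 - 13)(20.625 - 5) = 976.5625.

976.56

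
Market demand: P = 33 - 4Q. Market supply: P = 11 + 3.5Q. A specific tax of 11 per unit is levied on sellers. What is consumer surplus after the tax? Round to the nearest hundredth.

Pre-tax equilibrium: 33 - 4Q = 11 + 3.5Q gives Q* = 2.9333, P* = 21.2667.
With the tax, sellers need 11 more per unit: 33 - 4Q = 11 + 3.5Q + 11, so Q_t = 1.4667. Buyers pay P_b = 27.1333; sellers receive P_s = P_b - 11 = 16.1333.
Consumer surplus is the triangle under demand above P_b: (1/2)(1.4667)(33 - 27.1333) = 4.3022.

4.30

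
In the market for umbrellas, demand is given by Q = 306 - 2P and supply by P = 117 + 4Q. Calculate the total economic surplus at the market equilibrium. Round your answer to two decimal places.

144.00

Rewriting demand in inverse form: P = 153 - 0.5Q.
Equilibrium: 153 - 0.5Q = 117 + 4Q, so Q* = 8 and P* = 149.
CS = (1/2)(8)(4) = 16 and PS = (1/2)(8)(32) = 128, so total surplus = 144.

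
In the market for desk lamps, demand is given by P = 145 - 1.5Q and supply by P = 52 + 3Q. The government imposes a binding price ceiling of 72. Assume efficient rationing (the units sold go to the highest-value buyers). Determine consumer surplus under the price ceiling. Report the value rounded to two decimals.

Without the control, 145 - 1.5Q = 52 + 3Q so Q* = 20.6667 and P* = 114.
At the ceiling price 72, quantity supplied is (72 - 52)/3 = 6.6667; supply is the short side, so Q = 6.6667 trades at P = 72.
The demand price at Q = 6.6667 is 135. CS is the trapezoid between demand and 72 over [0, 6.6667]: (1/2)[(145 - 72) + (135 - 72)](6.6667) = 453.3333.

453.33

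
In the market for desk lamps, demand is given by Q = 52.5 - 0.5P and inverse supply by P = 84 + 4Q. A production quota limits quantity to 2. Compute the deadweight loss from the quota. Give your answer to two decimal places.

6.75

Rewriting demand in inverse form: P = 105 - 2Q.
Unrestricted equilibrium: Q* = (105 - 84)/(2 + 4) = 3.5.
At Q = 2 the demand price is 105 - 2(2) = 101 and the supply price is 84 + 4(2) = 92.
Deadweight loss is the triangle between the curves from 2 to 3.5: (1/2)(101 - 92)(3.5 - 2) = 6.75.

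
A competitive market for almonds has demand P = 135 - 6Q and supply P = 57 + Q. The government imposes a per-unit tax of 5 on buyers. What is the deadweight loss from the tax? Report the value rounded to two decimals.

1.79

Without the tax, 135 - 6Q = 57 + Q so Q* = 11.1429 and P* = 68.1429.
A tax on buyers shifts demand down by 5: (135 - 5) - 6Q = 57 + Q, so Q_t = 10.4286. Buyers pay P_b = 72.4286; sellers receive P_s = P_b - 5 = 67.4286.
The welfare triangle lost has base Q* - Q_t = 0.7143 and height t = 5, so DWL = (1/2)(0.7143)(5) = 1.7857.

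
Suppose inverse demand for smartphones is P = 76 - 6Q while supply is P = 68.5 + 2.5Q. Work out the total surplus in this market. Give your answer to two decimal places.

3.31

Setting demand equal to supply, 7.5 = 8.5Q, so Q* = 0.8824 and P* = 70.7059.
Total surplus is the full triangle between the curves from 0 to Q*: (1/2)(0.8824)(76 - 68.5) = 3.3088.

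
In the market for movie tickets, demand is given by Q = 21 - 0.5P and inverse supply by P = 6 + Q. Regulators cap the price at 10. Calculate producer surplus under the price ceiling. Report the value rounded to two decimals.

Rewriting demand in inverse form: P = 42 - 2Q.
Free-market equilibrium: 42 - 2Q = 6 + Q gives Q* = 12, P* = 18.
At P = 10, sellers supply (10 - 6)/1 = 4 while buyers want more, so the quantity traded is 4 at price 10.
PS is the triangle above supply below 10: (1/2)(4)(10 - 6) = 8.

8.00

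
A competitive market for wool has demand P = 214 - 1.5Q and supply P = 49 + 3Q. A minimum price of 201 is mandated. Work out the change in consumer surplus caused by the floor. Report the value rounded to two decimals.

Without the control, 214 - 1.5Q = 49 + 3Q so Q* = 36.6667 and P* = 159.
At P = 201, buyers demand (214 - 201)/1.5 = 8.6667 while sellers would supply more, so the quantity traded is 8.6667 at price 201.
CS goes from (1/2)(36.6667)(55) = 1008.3333 to 56.3333 (computed as (214 - 201)(8.6667) - (1/2)(1.5)(8.6667)^2), a change of -952.

-952.00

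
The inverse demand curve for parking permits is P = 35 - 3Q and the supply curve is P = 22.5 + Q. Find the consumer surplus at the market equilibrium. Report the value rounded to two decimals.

Setting demand equal to supply, 12.5 = 4Q, so Q* = 3.125 and P* = 25.625.
CS is the area between the demand curve and P* from 0 to Q*: (1/2)(3.125)(9.375) = 14.6484.

14.65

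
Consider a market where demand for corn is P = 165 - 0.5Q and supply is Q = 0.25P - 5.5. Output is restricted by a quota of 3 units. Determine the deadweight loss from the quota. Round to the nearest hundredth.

Rewriting supply in inverse form: P = 22 + 4Q.
Without the quota, 165 - 0.5Q = 22 + 4Q gives Q* = 31.7778.
At Q = 3 the demand price is 165 - 0.5(3) = 163.5 and the supply price is 22 + 4(3) = 34.
DWL = (1/2)(gap between curves at 3) x (Q* - 3) = (1/2)(129.5)(28.7778) = 1863.3611.

1863.36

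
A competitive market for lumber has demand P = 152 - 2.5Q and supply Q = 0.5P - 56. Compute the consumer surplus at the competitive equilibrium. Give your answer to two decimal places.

Rewriting supply in inverse form: P = 112 + 2Q.
Set 152 - 2.5Q = 112 + 2Q, which gives 40 = 4.5Q, so Q* = 8.8889 and P* = 152 - 2.5(8.8889) = 129.7778.
Consumer surplus is the triangle under demand above P*: (1/2)(8.8889)(152 - 129.7778) = (1/2)(8.8889)(22.2222) = 98.7654.

98.77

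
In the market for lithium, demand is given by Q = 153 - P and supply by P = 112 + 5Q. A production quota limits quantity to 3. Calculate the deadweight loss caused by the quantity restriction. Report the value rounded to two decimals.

44.08

Rewriting demand in inverse form: P = 153 - Q.
Without the quota, 153 - Q = 112 + 5Q gives Q* = 6.8333.
At Q = 3 the demand price is 153 - (3) = 150 and the supply price is 112 + 5(3) = 127.
DWL = (1/2)(gap between curves at 3) x (Q* - 3) = (1/2)(23)(3.8333) = 44.0833.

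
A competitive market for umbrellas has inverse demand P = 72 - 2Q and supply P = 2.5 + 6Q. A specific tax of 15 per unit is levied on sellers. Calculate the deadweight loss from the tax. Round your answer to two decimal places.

14.06

Pre-tax equilibrium: 72 - 2Q = 2.5 + 6Q gives Q* = 8.6875, P* = 54.625.
With the tax, sellers need 15 more per unit: 72 - 2Q = 2.5 + 6Q + 15, so Q_t = 6.8125. Buyers pay P_b = 58.375; sellers receive P_s = P_b - 15 = 43.375.
The welfare triangle lost has base Q* - Q_t = 1.875 and height t = 15, so DWL = (1/2)(1.875)(15) = 14.0625.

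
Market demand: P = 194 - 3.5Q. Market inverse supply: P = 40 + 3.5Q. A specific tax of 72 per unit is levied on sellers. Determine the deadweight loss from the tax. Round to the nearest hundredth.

370.29

Without the tax, 194 - 3.5Q = 40 + 3.5Q so Q* = 22 and P* = 117.
With the tax, sellers need 72 more per unit: 194 - 3.5Q = 40 + 3.5Q + 72, so Q_t = 11.7143. Buyers pay P_b = 153; sellers receive P_s = P_b - 72 = 81.
Deadweight loss is the triangle between the curves from Q_t to Q*: (1/2)(22 - 11.7143)(72) = 370.2857.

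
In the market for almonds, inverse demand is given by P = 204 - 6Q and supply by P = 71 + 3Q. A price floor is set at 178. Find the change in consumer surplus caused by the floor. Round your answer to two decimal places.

Free-market equilibrium: 204 - 6Q = 71 + 3Q gives Q* = 14.7778, P* = 115.3333.
At P = 178, buyers demand (204 - 178)/6 = 4.3333 while sellers would supply more, so the quantity traded is 4.3333 at price 178.
CS goes from (1/2)(14.7778)(88.6667) = 655.1481 to 56.3333 (computed as (204 - 178)(4.3333) - (1/2)(6)(4.3333)^2), a change of -598.8148.

-598.81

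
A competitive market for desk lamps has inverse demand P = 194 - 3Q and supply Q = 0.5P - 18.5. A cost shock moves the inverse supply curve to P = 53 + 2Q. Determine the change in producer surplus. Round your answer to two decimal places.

-190.72

Rewriting supply in inverse form: P = 37 + 2Q.
Initial equilibrium: Q_0 = 31.4, P_0 = 99.8; CS_0 = (1/2)(31.4)(94.2) = 1478.94, PS_0 = (1/2)(31.4)(62.8) = 985.96.
New equilibrium: 194 - 3Q = 53 + 2Q gives Q_1 = 28.2, P_1 = 109.4; CS_1 = 1192.86, PS_1 = 795.24.
Change in producer surplus = 795.24 - 985.96 = -190.72.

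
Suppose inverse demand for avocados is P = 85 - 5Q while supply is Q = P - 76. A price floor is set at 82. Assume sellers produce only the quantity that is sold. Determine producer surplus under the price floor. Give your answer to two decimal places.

Rewriting supply in inverse form: P = 76 + Q.
Free-market equilibrium: 85 - 5Q = 76 + Q gives Q* = 1.5, P* = 77.5.
At the floor price 82, quantity demanded is (85 - 82)/5 = 0.6; demand is the short side, so Q = 0.6 trades at P = 82.
The supply price at Q = 0.6 is 76.6. PS is the trapezoid between 82 and supply over [0, 0.6]: (1/2)[(82 - 76) + (82 - 76.6)](0.6) = 3.42.

3.42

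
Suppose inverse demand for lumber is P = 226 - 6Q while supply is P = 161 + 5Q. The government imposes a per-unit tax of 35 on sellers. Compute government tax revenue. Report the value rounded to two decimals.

95.45

Pre-tax equilibrium: 226 - 6Q = 161 + 5Q gives Q* = 5.9091, P* = 190.5455.
A tax on sellers shifts supply up by 35: 226 - 6Q = 161 + 5Q + 35, so Q_t = 2.7273. Buyers pay P_b = 209.6364; sellers receive P_s = P_b - 35 = 174.6364.
Tax revenue = t x Q_t = 35 x 2.7273 = 95.4545.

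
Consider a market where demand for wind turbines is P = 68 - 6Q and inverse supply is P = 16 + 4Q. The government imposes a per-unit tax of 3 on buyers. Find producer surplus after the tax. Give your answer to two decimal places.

Without the tax, 68 - 6Q = 16 + 4Q so Q* = 5.2 and P* = 36.8.
A tax on buyers shifts demand down by 3: (68 - 3) - 6Q = 16 + 4Q, so Q_t = 4.9. Buyers pay P_b = 38.6; sellers receive P_s = P_b - 3 = 35.6.
Producer surplus is the triangle above supply below P_s: (1/2)(4.9)(35.6 - 16) = 48.02.

48.02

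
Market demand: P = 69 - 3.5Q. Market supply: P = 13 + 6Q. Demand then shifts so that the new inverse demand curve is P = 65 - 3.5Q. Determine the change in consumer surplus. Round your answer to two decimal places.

-8.38

Initial equilibrium: Q_0 = 5.8947, P_0 = 48.3684; CS_0 = (1/2)(5.8947)(20.6316) = 60.8089, PS_0 = (1/2)(5.8947)(35.3684) = 104.2438.
New equilibrium: 65 - 3.5Q = 13 + 6Q gives Q_1 = 5.4737, P_1 = 45.8421; CS_1 = 52.4321, PS_1 = 89.8837.
Change in consumer surplus = 52.4321 - 60.8089 = -8.3767.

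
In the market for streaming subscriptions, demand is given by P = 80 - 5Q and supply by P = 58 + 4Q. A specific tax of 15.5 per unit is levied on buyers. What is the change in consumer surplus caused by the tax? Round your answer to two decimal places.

-13.63

Without the tax, 80 - 5Q = 58 + 4Q so Q* = 2.4444 and P* = 67.7778.
With the tax, buyers' net willingness to pay falls by 15.5: (80 - 15.5) - 5Q = 58 + 4Q, so Q_t = 0.7222. Buyers pay P_b = 76.3889; sellers receive P_s = P_b - 15.5 = 60.8889.
CS falls from (1/2)(2.4444)(12.2222) = 14.9383 to (1/2)(0.7222)(3.6111) = 1.304, a change of -13.6343.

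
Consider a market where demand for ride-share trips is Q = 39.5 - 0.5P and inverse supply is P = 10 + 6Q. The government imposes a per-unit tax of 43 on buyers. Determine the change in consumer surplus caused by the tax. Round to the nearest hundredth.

Rewriting demand in inverse form: P = 79 - 2Q.
Without the tax, 79 - 2Q = 10 + 6Q so Q* = 8.625 and P* = 61.75.
A tax on buyers shifts demand down by 43: (79 - 43) - 2Q = 10 + 6Q, so Q_t = 3.25. Buyers pay P_b = 72.5; sellers receive P_s = P_b - 43 = 29.5.
Consumers lose the trapezoid between P* and P_b out to Q_t plus the triangle from Q_t to Q*: change in CS = 10.5625 - 74.3906 = -63.8281.

-63.83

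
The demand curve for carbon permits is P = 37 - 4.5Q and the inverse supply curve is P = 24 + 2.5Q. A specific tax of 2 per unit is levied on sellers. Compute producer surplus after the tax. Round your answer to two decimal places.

Pre-tax equilibrium: 37 - 4.5Q = 24 + 2.5Q gives Q* = 1.8571, P* = 28.6429.
A tax on sellers shifts supply up by 2: 37 - 4.5Q = 24 + 2.5Q + 2, so Q_t = 1.5714. Buyers pay P_b = 29.9286; sellers receive P_s = P_b - 2 = 27.9286.
Producer surplus is the triangle above supply below P_s: (1/2)(1.5714)(27.9286 - 24) = 3.0867.

3.09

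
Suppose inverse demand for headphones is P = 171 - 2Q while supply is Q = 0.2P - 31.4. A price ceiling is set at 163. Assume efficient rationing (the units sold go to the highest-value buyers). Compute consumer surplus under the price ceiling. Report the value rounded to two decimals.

8.16

Rewriting supply in inverse form: P = 157 + 5Q.
Free-market equilibrium: 171 - 2Q = 157 + 5Q gives Q* = 2, P* = 167.
At P = 163, sellers supply (163 - 157)/5 = 1.2 while buyers want more, so the quantity traded is 1.2 at price 163.
The demand price at Q = 1.2 is 168.6. CS is the trapezoid between demand and 163 over [0, 1.2]: (1/2)[(171 - 163) + (168.6 - 163)](1.2) = 8.16.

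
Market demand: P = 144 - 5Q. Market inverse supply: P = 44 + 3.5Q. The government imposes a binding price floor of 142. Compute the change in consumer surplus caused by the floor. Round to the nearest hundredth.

Free-market equilibrium: 144 - 5Q = 44 + 3.5Q gives Q* = 11.7647, P* = 85.1765.
At P = 142, buyers demand (144 - 142)/5 = 0.4 while sellers would supply more, so the quantity traded is 0.4 at price 142.
CS goes from (1/2)(11.7647)(58.8235) = 346.0208 to 0.4 (computed as (144 - 142)(0.4) - (1/2)(5)(0.4)^2), a change of -345.6208.

-345.62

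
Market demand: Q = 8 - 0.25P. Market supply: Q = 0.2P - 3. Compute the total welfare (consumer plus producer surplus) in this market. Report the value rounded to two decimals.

Rewriting demand in inverse form: P = 32 - 4Q.
Rewriting supply in inverse form: P = 15 + 5Q.
Setting demand equal to supply, 17 = 9Q, so Q* = 1.8889 and P* = 24.4444.
CS = (1/2)(1.8889)(7.5556) = 7.1358 and PS = (1/2)(1.8889)(9.4444) = 8.9198, so total surplus = 16.0556.

16.06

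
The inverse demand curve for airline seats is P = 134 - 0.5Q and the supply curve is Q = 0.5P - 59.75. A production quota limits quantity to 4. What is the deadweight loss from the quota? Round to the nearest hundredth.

4.05

Rewriting supply in inverse form: P = 119.5 + 2Q.
Unrestricted equilibrium: Q* = (134 - 119.5)/(0.5 + 2) = 5.8.
At Q = 4 the demand price is 134 - 0.5(4) = 132 and the supply price is 119.5 + 2(4) = 127.5.
Deadweight loss is the triangle between the curves from 4 to 5.8: (1/2)(132 - 127.5)(5.8 - 4) = 4.05.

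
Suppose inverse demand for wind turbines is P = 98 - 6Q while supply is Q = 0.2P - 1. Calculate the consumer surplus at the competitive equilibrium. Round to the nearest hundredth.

214.44

Rewriting supply in inverse form: P = 5 + 5Q.
Equilibrium: 98 - 6Q = 5 + 5Q, so Q* = 8.4545 and P* = 47.2727.
Consumer surplus is the triangle under demand above P*: (1/2)(8.4545)(98 - 47.2727) = (1/2)(8.4545)(50.7273) = 214.438.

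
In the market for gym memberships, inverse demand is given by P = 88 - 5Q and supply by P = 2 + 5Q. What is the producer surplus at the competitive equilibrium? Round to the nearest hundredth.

Equilibrium: 88 - 5Q = 2 + 5Q, so Q* = 8.6 and P* = 45.
The supply curve's price intercept is 2, so PS = (1/2)(Q*)(P* - 2) = (1/2)(8.6)(43) = 184.9.

184.90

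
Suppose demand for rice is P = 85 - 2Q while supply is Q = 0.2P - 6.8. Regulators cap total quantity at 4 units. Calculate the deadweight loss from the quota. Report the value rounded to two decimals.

Rewriting supply in inverse form: P = 34 + 5Q.
Without the quota, 85 - 2Q = 34 + 5Q gives Q* = 7.2857.
At Q = 4 the demand price is 85 - 2(4) = 77 and the supply price is 34 + 5(4) = 54.
DWL = (1/2)(gap between curves at 4) x (Q* - 4) = (1/2)(23)(3.2857) = 37.7857.

37.79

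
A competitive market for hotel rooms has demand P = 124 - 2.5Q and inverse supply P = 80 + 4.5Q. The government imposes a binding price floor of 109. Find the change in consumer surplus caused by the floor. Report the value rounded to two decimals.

Without the control, 124 - 2.5Q = 80 + 4.5Q so Q* = 6.2857 and P* = 108.2857.
At the floor price 109, quantity demanded is (124 - 109)/2.5 = 6; demand is the short side, so Q = 6 trades at P = 109.
CS goes from (1/2)(6.2857)(15.7143) = 49.3878 to 45 (computed as (124 - 109)(6) - (1/2)(2.5)(6)^2), a change of -4.3878.

-4.39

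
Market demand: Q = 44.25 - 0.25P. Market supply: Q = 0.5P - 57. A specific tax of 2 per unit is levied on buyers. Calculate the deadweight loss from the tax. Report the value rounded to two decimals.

0.33

Rewriting demand in inverse form: P = 177 - 4Q.
Rewriting supply in inverse form: P = 114 + 2Q.
Pre-tax equilibrium: 177 - 4Q = 114 + 2Q gives Q* = 10.5, P* = 135.
With the tax, buyers' net willingness to pay falls by 2: (177 - 2) - 4Q = 114 + 2Q, so Q_t = 10.1667. Buyers pay P_b = 136.3333; sellers receive P_s = P_b - 2 = 134.3333.
Deadweight loss is the triangle between the curves from Q_t to Q*: (1/2)(10.5 - 10.1667)(2) = 0.3333.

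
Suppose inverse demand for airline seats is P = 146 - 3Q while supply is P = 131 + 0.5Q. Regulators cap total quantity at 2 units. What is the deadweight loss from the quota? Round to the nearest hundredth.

Unrestricted equilibrium: Q* = (146 - 131)/(3 + 0.5) = 4.2857.
At Q = 2 the demand price is 146 - 3(2) = 140 and the supply price is 131 + 0.5(2) = 132.
DWL = (1/2)(gap between curves at 2) x (Q* - 2) = (1/2)(8)(2.2857) = 9.1429.

9.14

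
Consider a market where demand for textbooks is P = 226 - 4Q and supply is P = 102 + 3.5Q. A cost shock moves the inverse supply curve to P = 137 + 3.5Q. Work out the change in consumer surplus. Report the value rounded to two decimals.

Initial equilibrium: Q_0 = 16.5333, P_0 = 159.8667; CS_0 = (1/2)(16.5333)(66.1333) = 546.7022, PS_0 = (1/2)(16.5333)(57.8667) = 478.3644.
New equilibrium: 226 - 4Q = 137 + 3.5Q gives Q_1 = 11.8667, P_1 = 178.5333; CS_1 = 281.6356, PS_1 = 246.4311.
Change in consumer surplus = 281.6356 - 546.7022 = -265.0667.

-265.07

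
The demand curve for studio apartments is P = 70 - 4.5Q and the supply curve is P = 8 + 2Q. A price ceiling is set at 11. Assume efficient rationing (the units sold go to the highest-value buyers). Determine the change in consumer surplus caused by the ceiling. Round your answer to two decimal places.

-121.27

Free-market equilibrium: 70 - 4.5Q = 8 + 2Q gives Q* = 9.5385, P* = 27.0769.
At the ceiling price 11, quantity supplied is (11 - 8)/2 = 1.5; supply is the short side, so Q = 1.5 trades at P = 11.
CS goes from (1/2)(9.5385)(42.9231) = 204.7101 to 83.4375 (computed as (70 - 11)(1.5) - (1/2)(4.5)(1.5)^2), a change of -121.2726.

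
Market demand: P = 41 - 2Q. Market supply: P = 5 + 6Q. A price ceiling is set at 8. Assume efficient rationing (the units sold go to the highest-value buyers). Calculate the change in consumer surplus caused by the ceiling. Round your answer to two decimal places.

Free-market equilibrium: 41 - 2Q = 5 + 6Q gives Q* = 4.5, P* = 32.
At P = 8, sellers supply (8 - 5)/6 = 0.5 while buyers want more, so the quantity traded is 0.5 at price 8.
CS goes from (1/2)(4.5)(9) = 20.25 to 16.25 (computed as (41 - 8)(0.5) - (1/2)(2)(0.5)^2), a change of -4.

-4.00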